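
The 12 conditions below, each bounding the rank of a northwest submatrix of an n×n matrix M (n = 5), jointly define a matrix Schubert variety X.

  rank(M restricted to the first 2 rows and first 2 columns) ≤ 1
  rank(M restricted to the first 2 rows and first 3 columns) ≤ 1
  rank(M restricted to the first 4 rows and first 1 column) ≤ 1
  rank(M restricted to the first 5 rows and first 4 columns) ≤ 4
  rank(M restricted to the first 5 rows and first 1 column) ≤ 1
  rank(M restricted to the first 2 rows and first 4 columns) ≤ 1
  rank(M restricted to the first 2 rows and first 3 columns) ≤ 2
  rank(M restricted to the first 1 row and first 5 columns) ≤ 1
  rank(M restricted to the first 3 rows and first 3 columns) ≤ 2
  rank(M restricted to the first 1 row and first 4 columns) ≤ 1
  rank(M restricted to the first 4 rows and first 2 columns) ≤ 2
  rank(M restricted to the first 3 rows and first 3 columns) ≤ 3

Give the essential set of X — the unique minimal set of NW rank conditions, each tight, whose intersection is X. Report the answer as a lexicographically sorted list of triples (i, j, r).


Computing R[i][j] = min implied NW-rank bound (n=5, 12 conditions):

  row 1: 1, 1, 1, 1, 1
  row 2: 1, 1, 1, 1, 2
  row 3: 1, 2, 2, 2, 3
  row 4: 1, 2, 3, 3, 4
  row 5: 1, 2, 3, 4, 5

hence w(1..5) = (1, 5, 2, 3, 4).

D(w) has 3 cells with 1 SE-corner; essential set:

[(2, 4, 1)]


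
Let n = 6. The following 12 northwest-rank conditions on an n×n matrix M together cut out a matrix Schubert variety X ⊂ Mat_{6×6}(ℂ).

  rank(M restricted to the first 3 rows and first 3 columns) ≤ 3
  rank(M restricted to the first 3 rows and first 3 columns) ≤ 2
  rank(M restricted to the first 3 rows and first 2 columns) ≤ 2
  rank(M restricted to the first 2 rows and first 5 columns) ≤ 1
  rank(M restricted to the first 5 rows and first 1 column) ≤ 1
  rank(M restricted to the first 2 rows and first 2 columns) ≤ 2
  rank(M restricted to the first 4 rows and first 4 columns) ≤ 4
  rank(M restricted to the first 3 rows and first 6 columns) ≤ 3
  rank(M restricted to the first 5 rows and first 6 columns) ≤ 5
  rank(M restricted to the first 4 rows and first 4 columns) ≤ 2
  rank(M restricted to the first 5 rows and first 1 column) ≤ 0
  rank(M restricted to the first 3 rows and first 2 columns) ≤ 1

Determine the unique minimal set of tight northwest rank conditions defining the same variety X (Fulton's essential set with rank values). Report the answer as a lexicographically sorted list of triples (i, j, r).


Recovering R(i,j) via the rank-extension bound from the 12 conditions:

  i=1: 0, 1, 1, 1, 1, 1
  i=2: 0, 1, 1, 1, 1, 2
  i=3: 0, 1, 2, 2, 2, 3
  i=4: 0, 1, 2, 2, 3, 4
  i=5: 0, 1, 2, 3, 4, 5
  i=6: 1, 2, 3, 4, 5, 6

second differences of R give the permutation w = (2, 6, 3, 5, 4, 1).

3 SE-corners of the 9-cell Rothe diagram give Ess(w):

[(2, 5, 1), (4, 4, 2), (5, 1, 0)]


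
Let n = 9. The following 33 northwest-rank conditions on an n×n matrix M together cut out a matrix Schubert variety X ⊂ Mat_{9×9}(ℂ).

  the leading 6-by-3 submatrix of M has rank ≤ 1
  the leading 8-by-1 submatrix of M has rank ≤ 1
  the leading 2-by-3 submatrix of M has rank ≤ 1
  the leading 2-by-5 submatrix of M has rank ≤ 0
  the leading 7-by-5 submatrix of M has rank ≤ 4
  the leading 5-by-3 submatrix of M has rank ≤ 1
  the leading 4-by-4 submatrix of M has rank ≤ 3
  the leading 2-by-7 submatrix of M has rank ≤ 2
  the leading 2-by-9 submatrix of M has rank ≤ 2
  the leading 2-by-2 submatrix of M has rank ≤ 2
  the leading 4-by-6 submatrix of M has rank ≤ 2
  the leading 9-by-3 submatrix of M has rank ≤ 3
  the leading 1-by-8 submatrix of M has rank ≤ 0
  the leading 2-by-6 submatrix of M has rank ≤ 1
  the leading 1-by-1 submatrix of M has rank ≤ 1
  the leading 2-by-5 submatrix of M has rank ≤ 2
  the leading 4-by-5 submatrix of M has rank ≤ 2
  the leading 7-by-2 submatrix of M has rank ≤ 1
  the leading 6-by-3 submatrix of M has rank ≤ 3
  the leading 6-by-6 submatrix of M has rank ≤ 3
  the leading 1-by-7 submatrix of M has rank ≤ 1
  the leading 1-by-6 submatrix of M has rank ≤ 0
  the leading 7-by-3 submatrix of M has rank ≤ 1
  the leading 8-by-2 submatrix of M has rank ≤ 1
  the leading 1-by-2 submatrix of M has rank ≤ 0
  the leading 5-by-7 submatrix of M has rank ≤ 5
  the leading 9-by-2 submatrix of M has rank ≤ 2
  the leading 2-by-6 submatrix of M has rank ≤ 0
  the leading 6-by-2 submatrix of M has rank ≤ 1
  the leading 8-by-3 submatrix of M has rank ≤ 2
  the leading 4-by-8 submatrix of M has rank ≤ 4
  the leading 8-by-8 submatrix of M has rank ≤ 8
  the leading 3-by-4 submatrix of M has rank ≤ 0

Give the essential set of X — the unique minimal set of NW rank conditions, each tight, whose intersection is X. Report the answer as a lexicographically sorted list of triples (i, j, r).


Propagating the 33 rank bounds to every northwest block:

  0, 0, 0, 0, 0, 0, 0, 0, 1
  0, 0, 0, 0, 0, 0, 1, 1, 2
  0, 0, 0, 0, 1, 1, 2, 2, 3
  1, 1, 1, 1, 2, 2, 3, 3, 4
  1, 1, 1, 2, 3, 3, 4, 4, 5
  1, 1, 1, 2, 3, 3, 4, 5, 6
  1, 1, 1, 2, 3, 4, 5, 6, 7
  1, 1, 2, 3, 4, 5, 6, 7, 8
  1, 2, 3, 4, 5, 6, 7, 8, 9

so w = (9, 7, 5, 1, 4, 8, 6, 3, 2).

ℓ(w)=26; the 6 essential cells (i,j,r):

[(1, 8, 0), (2, 6, 0), (3, 4, 0), (6, 6, 3), (7, 3, 1), (8, 2, 1)]


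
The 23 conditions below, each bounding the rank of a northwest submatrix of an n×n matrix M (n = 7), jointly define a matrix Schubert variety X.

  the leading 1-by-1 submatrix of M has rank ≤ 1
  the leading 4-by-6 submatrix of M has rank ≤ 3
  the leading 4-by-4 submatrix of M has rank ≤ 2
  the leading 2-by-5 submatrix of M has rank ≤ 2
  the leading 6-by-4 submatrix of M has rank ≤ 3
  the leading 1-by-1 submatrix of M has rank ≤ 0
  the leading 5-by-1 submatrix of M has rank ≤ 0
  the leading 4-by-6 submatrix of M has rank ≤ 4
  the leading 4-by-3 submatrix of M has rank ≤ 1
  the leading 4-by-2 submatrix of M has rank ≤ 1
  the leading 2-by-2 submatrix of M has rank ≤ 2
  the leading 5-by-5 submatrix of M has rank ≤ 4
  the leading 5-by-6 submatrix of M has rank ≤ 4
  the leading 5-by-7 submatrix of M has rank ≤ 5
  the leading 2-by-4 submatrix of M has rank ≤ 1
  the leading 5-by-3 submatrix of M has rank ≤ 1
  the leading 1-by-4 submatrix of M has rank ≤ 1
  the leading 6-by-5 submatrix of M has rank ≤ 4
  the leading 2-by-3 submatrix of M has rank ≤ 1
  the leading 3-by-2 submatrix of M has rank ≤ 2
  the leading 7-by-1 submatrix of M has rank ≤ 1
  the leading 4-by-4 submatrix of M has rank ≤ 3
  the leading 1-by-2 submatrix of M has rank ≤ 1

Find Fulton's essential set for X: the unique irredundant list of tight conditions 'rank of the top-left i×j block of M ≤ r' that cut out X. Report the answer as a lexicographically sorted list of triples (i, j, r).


The tightest implied rank at each (i,j), from the 23 conditions:

  0 1 1 1 1 1 1
  0 1 1 1 2 2 2
  0 1 1 2 3 3 3
  0 1 1 2 3 3 4
  0 1 1 2 3 4 5
  1 2 2 3 4 5 6
  1 2 3 4 5 6 7

reading off 1-entries of Δ²R: w = (2, 5, 4, 7, 6, 1, 3).

D(w) has 11 cells with 4 SE-corners; essential set:

[(2, 4, 1), (4, 6, 3), (5, 1, 0), (5, 3, 1)]


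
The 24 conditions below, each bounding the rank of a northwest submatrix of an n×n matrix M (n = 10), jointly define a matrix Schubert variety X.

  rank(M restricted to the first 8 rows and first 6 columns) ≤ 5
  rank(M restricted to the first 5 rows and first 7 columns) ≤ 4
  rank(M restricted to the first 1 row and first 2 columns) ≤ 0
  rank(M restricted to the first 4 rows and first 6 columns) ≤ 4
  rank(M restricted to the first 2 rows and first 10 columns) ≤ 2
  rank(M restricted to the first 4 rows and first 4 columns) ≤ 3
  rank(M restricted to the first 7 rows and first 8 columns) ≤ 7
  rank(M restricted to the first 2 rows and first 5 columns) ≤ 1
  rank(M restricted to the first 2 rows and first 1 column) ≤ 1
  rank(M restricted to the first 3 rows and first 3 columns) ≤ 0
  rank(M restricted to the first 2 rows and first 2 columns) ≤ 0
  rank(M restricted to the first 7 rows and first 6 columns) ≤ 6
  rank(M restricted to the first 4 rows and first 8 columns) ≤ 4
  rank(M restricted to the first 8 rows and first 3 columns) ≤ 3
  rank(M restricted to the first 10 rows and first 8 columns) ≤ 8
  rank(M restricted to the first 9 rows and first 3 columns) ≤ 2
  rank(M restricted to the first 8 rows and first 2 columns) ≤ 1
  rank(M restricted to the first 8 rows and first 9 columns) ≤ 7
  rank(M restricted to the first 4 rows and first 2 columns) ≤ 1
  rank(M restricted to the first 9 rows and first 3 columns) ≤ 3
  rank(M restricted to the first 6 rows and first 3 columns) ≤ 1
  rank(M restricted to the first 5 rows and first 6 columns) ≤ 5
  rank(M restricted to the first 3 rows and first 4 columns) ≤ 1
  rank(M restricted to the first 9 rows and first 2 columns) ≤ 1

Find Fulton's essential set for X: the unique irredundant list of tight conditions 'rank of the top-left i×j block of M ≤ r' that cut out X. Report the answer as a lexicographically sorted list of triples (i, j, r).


Computing R[i][j] = min implied NW-rank bound (n=10, 24 conditions):

  i=1: 0 0 0 1 1 1 1 1 1 1
  i=2: 0 0 0 1 1 2 2 2 2 2
  i=3: 0 0 0 1 2 3 3 3 3 3
  i=4: 1 1 1 2 3 4 4 4 4 4
  i=5: 1 1 1 2 3 4 4 5 5 5
  i=6: 1 1 1 2 3 4 5 6 6 6
  i=7: 1 1 2 3 4 5 6 7 7 7
  i=8: 1 1 2 3 4 5 6 7 7 8
  i=9: 1 1 2 3 4 5 6 7 8 9
  i=10: 1 2 3 4 5 6 7 8 9 10

reading off 1-entries of Δ²R: w = (4, 6, 5, 1, 8, 7, 3, 10, 9, 2).

ℓ(w)=19; the 6 essential cells (i,j,r):

[(2, 5, 1), (3, 3, 0), (5, 7, 4), (6, 3, 1), (8, 9, 7), (9, 2, 1)]


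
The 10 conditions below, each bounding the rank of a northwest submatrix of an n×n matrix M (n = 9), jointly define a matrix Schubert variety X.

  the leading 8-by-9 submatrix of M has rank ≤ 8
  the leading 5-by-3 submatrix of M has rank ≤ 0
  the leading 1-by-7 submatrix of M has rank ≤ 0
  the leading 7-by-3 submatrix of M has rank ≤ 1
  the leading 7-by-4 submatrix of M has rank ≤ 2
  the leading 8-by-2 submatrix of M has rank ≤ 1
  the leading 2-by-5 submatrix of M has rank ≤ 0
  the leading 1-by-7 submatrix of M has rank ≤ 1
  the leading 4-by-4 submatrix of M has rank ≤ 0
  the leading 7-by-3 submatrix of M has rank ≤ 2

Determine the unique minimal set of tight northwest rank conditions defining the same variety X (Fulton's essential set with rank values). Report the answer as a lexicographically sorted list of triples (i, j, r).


Computing R[i][j] = min implied NW-rank bound (n=9, 10 conditions):

  i=1: 0  0  0  0  0  0  0  1  1
  i=2: 0  0  0  0  0  1  1  2  2
  i=3: 0  0  0  0  1  2  2  3  3
  i=4: 0  0  0  0  1  2  3  4  4
  i=5: 0  0  0  1  2  3  4  5  5
  i=6: 1  1  1  2  3  4  5  6  6
  i=7: 1  1  1  2  3  4  5  6  7
  i=8: 1  1  2  3  4  5  6  7  8
  i=9: 1  2  3  4  5  6  7  8  9

the unique w with this rank table is (8, 6, 5, 7, 4, 1, 9, 3, 2).

Fulton essential set (6 of the 26 Rothe cells):

[(1, 7, 0), (2, 5, 0), (4, 4, 0), (5, 3, 0), (7, 3, 1), (8, 2, 1)]


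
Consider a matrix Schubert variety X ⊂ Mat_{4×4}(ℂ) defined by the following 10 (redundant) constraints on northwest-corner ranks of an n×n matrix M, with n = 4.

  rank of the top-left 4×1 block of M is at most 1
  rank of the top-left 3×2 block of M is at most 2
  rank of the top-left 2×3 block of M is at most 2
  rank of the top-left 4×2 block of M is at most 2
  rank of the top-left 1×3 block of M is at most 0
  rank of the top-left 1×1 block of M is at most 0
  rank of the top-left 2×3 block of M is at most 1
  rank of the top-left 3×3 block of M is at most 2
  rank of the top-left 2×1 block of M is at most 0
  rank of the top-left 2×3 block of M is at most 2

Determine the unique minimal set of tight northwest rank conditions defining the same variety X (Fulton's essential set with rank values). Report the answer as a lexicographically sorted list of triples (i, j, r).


Recovering R(i,j) via the rank-extension bound from the 10 conditions:

  i=1: 0 0 0 1
  i=2: 0 1 1 2
  i=3: 1 2 2 3
  i=4: 1 2 3 4

second differences of R give the permutation w = (4, 2, 1, 3).

2 SE-corners of the 4-cell Rothe diagram give Ess(w):

[(1, 3, 0), (2, 1, 0)]


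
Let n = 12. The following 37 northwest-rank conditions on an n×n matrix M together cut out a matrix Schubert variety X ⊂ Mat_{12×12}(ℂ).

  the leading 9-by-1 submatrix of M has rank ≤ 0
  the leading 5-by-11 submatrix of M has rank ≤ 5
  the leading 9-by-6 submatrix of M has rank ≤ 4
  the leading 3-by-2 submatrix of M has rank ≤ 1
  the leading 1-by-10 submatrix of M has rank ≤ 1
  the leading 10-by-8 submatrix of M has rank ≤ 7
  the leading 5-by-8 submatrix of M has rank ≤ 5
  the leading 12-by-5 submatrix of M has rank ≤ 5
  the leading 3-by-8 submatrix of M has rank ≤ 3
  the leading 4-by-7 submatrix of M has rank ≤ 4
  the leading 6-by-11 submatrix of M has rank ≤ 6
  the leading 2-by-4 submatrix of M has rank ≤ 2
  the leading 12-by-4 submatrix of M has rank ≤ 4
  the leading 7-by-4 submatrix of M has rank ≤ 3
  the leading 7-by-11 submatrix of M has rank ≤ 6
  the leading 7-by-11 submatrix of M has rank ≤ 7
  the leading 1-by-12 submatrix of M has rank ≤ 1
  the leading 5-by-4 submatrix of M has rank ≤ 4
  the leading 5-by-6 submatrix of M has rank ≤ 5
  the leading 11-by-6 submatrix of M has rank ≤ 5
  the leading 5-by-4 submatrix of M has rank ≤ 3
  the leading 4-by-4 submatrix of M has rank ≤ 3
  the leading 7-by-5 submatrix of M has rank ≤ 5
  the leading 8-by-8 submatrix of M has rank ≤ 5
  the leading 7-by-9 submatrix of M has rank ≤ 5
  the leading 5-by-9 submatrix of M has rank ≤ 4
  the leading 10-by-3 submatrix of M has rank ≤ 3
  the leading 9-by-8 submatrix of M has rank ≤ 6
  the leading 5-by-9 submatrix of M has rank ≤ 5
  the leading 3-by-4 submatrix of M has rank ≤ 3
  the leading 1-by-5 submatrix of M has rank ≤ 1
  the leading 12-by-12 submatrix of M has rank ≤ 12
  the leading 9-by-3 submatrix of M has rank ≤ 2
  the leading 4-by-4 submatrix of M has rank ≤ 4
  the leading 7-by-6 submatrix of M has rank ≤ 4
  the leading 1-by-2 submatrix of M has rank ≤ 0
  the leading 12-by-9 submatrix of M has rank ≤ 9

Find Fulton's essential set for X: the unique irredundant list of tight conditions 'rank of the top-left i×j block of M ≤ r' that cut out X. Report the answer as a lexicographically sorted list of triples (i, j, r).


Computing R[i][j] = min implied NW-rank bound (n=12, 37 conditions):

  i=1: 0 0 1 1 1 1 1 1 1 1 1 1
  i=2: 0 1 2 2 2 2 2 2 2 2 2 2
  i=3: 0 1 2 3 3 3 3 3 3 3 3 3
  i=4: 0 1 2 3 4 4 4 4 4 4 4 4
  i=5: 0 1 2 3 4 4 4 4 4 5 5 5
  i=6: 0 1 2 3 4 4 5 5 5 6 6 6
  i=7: 0 1 2 3 4 4 5 5 5 6 6 7
  i=8: 0 1 2 3 4 4 5 5 6 7 7 8
  i=9: 0 1 2 3 4 4 5 6 7 8 8 9
  i=10: 1 2 3 4 5 5 6 7 8 9 9 10
  i=11: 1 2 3 4 5 5 6 7 8 9 10 11
  i=12: 1 2 3 4 5 6 7 8 9 10 11 12

reading off 1-entries of Δ²R: w = (3, 2, 4, 5, 10, 7, 12, 9, 8, 1, 11, 6).

ℓ(w)=23; the 8 essential cells (i,j,r):

[(1, 2, 0), (5, 9, 4), (7, 9, 5), (7, 11, 6), (8, 8, 5), (9, 1, 0), (9, 6, 4), (11, 6, 5)]


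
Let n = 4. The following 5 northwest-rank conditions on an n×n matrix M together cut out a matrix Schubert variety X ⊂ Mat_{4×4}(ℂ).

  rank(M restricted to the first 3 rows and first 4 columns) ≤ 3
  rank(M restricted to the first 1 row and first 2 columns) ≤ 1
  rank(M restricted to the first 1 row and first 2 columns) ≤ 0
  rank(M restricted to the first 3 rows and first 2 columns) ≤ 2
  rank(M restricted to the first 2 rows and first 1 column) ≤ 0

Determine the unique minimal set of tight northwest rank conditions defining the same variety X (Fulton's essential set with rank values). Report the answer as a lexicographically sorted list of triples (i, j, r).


Propagating the 5 rank bounds to every northwest block:

  0, 0, 1, 1
  0, 1, 2, 2
  1, 2, 3, 3
  1, 2, 3, 4

the unique w with this rank table is (3, 2, 1, 4).

D(w) has 3 cells with 2 SE-corners; essential set:

[(1, 2, 0), (2, 1, 0)]


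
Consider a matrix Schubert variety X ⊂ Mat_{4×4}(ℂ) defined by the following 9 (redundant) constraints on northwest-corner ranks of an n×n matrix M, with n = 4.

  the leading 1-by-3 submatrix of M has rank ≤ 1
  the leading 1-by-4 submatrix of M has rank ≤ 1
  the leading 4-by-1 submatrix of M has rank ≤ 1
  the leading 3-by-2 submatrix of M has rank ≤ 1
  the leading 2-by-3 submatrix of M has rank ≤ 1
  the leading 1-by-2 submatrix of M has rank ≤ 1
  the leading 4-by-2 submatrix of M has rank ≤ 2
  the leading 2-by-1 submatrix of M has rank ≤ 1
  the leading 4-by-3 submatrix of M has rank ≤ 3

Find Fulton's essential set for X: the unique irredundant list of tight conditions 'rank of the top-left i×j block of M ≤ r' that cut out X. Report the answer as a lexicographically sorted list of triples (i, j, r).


The tightest implied rank at each (i,j), from the 9 conditions:

  R[1]: 1 | 1 | 1 | 1
  R[2]: 1 | 1 | 1 | 2
  R[3]: 1 | 1 | 2 | 3
  R[4]: 1 | 2 | 3 | 4

so w = (1, 4, 3, 2).

2 SE-corners of the 3-cell Rothe diagram give Ess(w):

[(2, 3, 1), (3, 2, 1)]


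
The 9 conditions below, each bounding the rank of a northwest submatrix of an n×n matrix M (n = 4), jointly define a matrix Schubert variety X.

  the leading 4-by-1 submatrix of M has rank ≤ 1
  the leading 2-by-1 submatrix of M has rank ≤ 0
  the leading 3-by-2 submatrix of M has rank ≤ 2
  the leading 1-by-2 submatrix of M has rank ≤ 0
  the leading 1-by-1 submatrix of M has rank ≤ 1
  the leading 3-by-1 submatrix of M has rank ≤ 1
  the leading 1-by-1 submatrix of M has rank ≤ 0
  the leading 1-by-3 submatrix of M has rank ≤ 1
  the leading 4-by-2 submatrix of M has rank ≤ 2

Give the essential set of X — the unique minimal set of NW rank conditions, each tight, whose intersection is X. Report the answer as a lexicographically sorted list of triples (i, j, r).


The tightest implied rank at each (i,j), from the 9 conditions:

  i=1: 0 | 0 | 1 | 1
  i=2: 0 | 1 | 2 | 2
  i=3: 1 | 2 | 3 | 3
  i=4: 1 | 2 | 3 | 4

second differences of R give the permutation w = (3, 2, 1, 4).

D(w) has 3 cells with 2 SE-corners; essential set:

[(1, 2, 0), (2, 1, 0)]


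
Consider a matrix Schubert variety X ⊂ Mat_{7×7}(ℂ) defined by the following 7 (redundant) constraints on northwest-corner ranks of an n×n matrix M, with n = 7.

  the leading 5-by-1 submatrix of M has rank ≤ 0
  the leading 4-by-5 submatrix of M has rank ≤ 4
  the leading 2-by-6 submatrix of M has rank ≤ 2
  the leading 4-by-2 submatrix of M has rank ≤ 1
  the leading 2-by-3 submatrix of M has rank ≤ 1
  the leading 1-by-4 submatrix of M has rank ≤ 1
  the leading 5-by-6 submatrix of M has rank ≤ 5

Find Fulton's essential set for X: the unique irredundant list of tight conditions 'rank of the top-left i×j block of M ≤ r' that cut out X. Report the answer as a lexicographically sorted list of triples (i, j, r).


Propagating the 7 rank bounds to every northwest block:

  i=1: 0 | 1 | 1 | 1 | 1 | 1 | 1
  i=2: 0 | 1 | 1 | 2 | 2 | 2 | 2
  i=3: 0 | 1 | 2 | 3 | 3 | 3 | 3
  i=4: 0 | 1 | 2 | 3 | 4 | 4 | 4
  i=5: 0 | 1 | 2 | 3 | 4 | 5 | 5
  i=6: 1 | 2 | 3 | 4 | 5 | 6 | 6
  i=7: 1 | 2 | 3 | 4 | 5 | 6 | 7

reading off 1-entries of Δ²R: w = (2, 4, 3, 5, 6, 1, 7).

|D(w)|=6, |Ess(w)|=2:

[(2, 3, 1), (5, 1, 0)]


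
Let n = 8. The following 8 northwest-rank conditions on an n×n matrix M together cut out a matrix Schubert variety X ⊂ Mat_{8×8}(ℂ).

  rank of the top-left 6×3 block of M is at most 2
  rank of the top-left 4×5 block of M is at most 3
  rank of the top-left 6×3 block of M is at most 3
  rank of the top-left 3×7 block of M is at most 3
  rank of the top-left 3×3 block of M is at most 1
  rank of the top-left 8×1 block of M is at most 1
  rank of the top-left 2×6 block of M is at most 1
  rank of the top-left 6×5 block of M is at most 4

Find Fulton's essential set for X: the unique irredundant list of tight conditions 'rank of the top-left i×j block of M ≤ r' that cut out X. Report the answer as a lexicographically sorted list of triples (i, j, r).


Propagating the 8 rank bounds to every northwest block:

  1 1 1 1 1 1 1 1
  1 1 1 1 1 1 2 2
  1 1 1 2 2 2 3 3
  1 2 2 3 3 3 4 4
  1 2 2 3 4 4 5 5
  1 2 2 3 4 5 6 6
  1 2 3 4 5 6 7 7
  1 2 3 4 5 6 7 8

the unique w with this rank table is (1, 7, 4, 2, 5, 6, 3, 8).

D(w) has 9 cells with 3 SE-corners; essential set:

[(2, 6, 1), (3, 3, 1), (6, 3, 2)]


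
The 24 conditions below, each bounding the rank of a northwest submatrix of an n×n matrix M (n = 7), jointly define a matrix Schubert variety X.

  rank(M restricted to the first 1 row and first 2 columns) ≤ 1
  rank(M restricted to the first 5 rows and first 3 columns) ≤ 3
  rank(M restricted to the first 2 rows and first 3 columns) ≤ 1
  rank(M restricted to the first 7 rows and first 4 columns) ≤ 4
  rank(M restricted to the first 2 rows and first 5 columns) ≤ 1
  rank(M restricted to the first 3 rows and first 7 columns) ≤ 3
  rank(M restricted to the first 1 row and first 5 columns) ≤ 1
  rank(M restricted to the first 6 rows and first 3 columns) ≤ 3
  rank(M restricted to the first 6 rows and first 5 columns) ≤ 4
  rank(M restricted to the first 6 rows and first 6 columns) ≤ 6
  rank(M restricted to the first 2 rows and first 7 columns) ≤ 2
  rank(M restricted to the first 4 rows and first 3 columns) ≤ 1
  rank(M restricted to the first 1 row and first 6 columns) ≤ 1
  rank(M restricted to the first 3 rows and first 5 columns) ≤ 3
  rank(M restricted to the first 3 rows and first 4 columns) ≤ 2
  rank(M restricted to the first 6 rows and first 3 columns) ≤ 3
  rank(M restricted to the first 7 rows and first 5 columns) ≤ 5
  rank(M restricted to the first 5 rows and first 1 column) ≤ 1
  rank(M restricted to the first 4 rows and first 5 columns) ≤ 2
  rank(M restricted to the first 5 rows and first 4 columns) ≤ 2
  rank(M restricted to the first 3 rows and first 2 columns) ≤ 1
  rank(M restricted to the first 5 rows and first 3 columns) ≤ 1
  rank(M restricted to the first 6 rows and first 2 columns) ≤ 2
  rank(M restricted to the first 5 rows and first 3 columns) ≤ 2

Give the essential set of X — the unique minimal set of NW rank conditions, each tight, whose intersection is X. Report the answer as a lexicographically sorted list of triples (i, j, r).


Rank table r_w(7×7) implied by the 24 constraints:

  row 1: 1  1  1  1  1  1  1
  row 2: 1  1  1  1  1  2  2
  row 3: 1  1  1  2  2  3  3
  row 4: 1  1  1  2  2  3  4
  row 5: 1  1  1  2  3  4  5
  row 6: 1  2  2  3  4  5  6
  row 7: 1  2  3  4  5  6  7

giving w = (1, 6, 4, 7, 5, 2, 3) via Δ²R.

Fulton essential set (3 of the 11 Rothe cells):

[(2, 5, 1), (4, 5, 2), (5, 3, 1)]


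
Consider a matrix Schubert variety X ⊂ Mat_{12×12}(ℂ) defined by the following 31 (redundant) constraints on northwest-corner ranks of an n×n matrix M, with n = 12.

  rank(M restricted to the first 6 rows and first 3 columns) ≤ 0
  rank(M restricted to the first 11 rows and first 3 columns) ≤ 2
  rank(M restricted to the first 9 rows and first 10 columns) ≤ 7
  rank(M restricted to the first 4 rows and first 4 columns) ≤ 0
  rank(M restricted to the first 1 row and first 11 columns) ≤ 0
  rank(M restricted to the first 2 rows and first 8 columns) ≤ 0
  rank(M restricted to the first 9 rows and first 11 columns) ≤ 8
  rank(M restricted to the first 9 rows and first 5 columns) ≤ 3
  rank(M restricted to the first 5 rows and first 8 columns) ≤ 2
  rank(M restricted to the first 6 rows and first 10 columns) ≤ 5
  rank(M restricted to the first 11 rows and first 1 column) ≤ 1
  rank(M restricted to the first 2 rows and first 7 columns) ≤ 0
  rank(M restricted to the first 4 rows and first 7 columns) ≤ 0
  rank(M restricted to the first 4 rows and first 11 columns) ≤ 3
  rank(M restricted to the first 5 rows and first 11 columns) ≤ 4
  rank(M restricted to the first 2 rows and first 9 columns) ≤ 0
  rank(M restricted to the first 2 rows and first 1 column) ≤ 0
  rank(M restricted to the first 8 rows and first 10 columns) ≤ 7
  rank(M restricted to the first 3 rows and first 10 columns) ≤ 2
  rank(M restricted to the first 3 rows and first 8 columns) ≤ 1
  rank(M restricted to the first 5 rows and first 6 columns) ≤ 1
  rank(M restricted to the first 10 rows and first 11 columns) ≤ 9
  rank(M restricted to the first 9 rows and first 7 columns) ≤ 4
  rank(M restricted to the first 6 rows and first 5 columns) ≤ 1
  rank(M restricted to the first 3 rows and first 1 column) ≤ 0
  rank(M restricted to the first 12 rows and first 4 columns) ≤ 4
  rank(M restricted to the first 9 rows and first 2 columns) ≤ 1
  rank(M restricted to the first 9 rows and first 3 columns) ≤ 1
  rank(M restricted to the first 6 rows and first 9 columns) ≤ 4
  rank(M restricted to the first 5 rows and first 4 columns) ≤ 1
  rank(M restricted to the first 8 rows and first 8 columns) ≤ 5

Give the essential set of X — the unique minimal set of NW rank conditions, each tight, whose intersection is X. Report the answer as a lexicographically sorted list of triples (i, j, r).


The tightest implied rank at each (i,j), from the 31 conditions:

  i=1: 0 0 0 0 0 0 0 0 0 0 0 1
  i=2: 0 0 0 0 0 0 0 0 0 1 1 2
  i=3: 0 0 0 0 0 0 0 1 1 2 2 3
  i=4: 0 0 0 0 0 0 0 1 2 3 3 4
  i=5: 0 0 0 1 1 1 1 2 3 4 4 5
  i=6: 0 0 0 1 1 2 2 3 4 5 5 6
  i=7: 1 1 1 2 2 3 3 4 5 6 6 7
  i=8: 1 1 1 2 3 4 4 5 6 7 7 8
  i=9: 1 1 1 2 3 4 4 5 6 7 8 9
  i=10: 1 2 2 3 4 5 5 6 7 8 9 10
  i=11: 1 2 2 3 4 5 6 7 8 9 10 11
  i=12: 1 2 3 4 5 6 7 8 9 10 11 12

reading off 1-entries of Δ²R: w = (12, 10, 8, 9, 4, 6, 1, 5, 11, 2, 7, 3).

ℓ(w)=47; the 8 essential cells (i,j,r):

[(1, 11, 0), (2, 9, 0), (4, 7, 0), (6, 3, 0), (6, 5, 1), (9, 3, 1), (9, 7, 4), (11, 3, 2)]


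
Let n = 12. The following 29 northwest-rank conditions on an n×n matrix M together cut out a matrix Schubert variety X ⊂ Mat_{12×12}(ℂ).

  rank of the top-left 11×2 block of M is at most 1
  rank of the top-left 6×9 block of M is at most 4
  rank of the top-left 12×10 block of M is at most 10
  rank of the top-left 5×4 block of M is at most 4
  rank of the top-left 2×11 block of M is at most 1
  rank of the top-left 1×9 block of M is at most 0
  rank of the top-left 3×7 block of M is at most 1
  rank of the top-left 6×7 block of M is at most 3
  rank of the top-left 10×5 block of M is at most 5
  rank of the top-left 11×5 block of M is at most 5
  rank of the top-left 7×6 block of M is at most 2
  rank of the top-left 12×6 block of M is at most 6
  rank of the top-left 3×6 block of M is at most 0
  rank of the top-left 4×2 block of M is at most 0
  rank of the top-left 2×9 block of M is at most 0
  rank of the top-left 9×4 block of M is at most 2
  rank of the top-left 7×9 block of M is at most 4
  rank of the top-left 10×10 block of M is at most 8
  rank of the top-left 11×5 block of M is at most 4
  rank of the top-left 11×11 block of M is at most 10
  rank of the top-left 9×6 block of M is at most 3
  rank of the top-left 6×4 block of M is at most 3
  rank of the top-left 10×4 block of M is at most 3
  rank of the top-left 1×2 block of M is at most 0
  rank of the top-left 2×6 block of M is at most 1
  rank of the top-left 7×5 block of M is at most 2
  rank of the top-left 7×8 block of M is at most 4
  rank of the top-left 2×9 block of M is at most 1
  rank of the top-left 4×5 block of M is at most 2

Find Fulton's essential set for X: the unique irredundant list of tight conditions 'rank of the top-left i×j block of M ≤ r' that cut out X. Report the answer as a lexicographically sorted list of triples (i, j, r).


Rank table r_w(12×12) implied by the 29 constraints:

  row 1: 0 0 0 0 0 0 0 0 0 1 1 1
  row 2: 0 0 0 0 0 0 0 0 0 1 1 2
  row 3: 0 0 0 0 0 0 1 1 1 2 2 3
  row 4: 0 0 1 1 1 1 2 2 2 3 3 4
  row 5: 1 1 2 2 2 2 3 3 3 4 4 5
  row 6: 1 1 2 2 2 2 3 4 4 5 5 6
  row 7: 1 1 2 2 2 2 3 4 4 5 6 7
  row 8: 1 1 2 2 3 3 4 5 5 6 7 8
  row 9: 1 1 2 2 3 3 4 5 6 7 8 9
  row 10: 1 1 2 3 4 4 5 6 7 8 9 10
  row 11: 1 1 2 3 4 5 6 7 8 9 10 11
  row 12: 1 2 3 4 5 6 7 8 9 10 11 12

second differences of R give the permutation w = (10, 12, 7, 3, 1, 8, 11, 5, 9, 4, 6, 2).

D(w) has 43 cells with 9 SE-corners; essential set:

[(2, 9, 0), (2, 11, 1), (3, 6, 0), (4, 2, 0), (7, 6, 2), (7, 9, 4), (9, 4, 2), (9, 6, 3), (11, 2, 1)]


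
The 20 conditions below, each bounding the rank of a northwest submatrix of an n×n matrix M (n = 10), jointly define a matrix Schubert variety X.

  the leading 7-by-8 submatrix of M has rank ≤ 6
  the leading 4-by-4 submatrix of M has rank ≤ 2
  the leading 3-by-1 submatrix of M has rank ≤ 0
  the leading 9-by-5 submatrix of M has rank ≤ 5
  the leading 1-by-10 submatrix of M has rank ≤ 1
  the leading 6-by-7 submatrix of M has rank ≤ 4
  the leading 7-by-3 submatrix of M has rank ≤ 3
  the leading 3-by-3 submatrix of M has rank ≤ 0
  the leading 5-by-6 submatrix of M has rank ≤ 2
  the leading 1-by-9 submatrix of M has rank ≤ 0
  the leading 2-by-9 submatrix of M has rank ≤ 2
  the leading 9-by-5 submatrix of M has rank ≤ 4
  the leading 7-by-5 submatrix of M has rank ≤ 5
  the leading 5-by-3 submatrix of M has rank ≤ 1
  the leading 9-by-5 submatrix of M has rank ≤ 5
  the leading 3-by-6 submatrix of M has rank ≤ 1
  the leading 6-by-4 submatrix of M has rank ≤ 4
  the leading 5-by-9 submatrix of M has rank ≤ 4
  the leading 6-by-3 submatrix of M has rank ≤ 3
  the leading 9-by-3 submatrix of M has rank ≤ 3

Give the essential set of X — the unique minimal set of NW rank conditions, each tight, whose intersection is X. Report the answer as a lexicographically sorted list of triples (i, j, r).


Reconstructing r_w from the 20 given conditions:

  i=1: 0 | 0 | 0 | 0 | 0 | 0 | 0 | 0 | 0 | 1
  i=2: 0 | 0 | 0 | 1 | 1 | 1 | 1 | 1 | 1 | 2
  i=3: 0 | 0 | 0 | 1 | 1 | 1 | 2 | 2 | 2 | 3
  i=4: 1 | 1 | 1 | 2 | 2 | 2 | 3 | 3 | 3 | 4
  i=5: 1 | 1 | 1 | 2 | 2 | 2 | 3 | 4 | 4 | 5
  i=6: 1 | 2 | 2 | 3 | 3 | 3 | 4 | 5 | 5 | 6
  i=7: 1 | 2 | 3 | 4 | 4 | 4 | 5 | 6 | 6 | 7
  i=8: 1 | 2 | 3 | 4 | 4 | 5 | 6 | 7 | 7 | 8
  i=9: 1 | 2 | 3 | 4 | 4 | 5 | 6 | 7 | 8 | 9
  i=10: 1 | 2 | 3 | 4 | 5 | 6 | 7 | 8 | 9 | 10

second differences of R give the permutation w = (10, 4, 7, 1, 8, 2, 3, 6, 9, 5).

6 SE-corners of the 23-cell Rothe diagram give Ess(w):

[(1, 9, 0), (3, 3, 0), (3, 6, 1), (5, 3, 1), (5, 6, 2), (9, 5, 4)]


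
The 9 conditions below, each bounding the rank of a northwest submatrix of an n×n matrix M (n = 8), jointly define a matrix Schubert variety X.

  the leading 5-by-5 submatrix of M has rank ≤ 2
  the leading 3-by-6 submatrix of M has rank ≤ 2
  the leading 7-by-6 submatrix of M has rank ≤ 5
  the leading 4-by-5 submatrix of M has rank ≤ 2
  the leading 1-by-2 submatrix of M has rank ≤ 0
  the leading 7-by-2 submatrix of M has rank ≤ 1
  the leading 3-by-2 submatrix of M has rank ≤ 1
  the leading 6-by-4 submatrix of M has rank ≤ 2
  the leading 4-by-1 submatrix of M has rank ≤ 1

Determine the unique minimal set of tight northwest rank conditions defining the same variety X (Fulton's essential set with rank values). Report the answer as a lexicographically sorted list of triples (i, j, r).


Propagating the 9 rank bounds to every northwest block:

  i=1: 0 0 1 1 1 1 1 1
  i=2: 1 1 2 2 2 2 2 2
  i=3: 1 1 2 2 2 2 3 3
  i=4: 1 1 2 2 2 3 4 4
  i=5: 1 1 2 2 2 3 4 5
  i=6: 1 1 2 2 3 4 5 6
  i=7: 1 1 2 3 4 5 6 7
  i=8: 1 2 3 4 5 6 7 8

so w = (3, 1, 7, 6, 8, 5, 4, 2).

D(w) has 15 cells with 5 SE-corners; essential set:

[(1, 2, 0), (3, 6, 2), (5, 5, 2), (6, 4, 2), (7, 2, 1)]


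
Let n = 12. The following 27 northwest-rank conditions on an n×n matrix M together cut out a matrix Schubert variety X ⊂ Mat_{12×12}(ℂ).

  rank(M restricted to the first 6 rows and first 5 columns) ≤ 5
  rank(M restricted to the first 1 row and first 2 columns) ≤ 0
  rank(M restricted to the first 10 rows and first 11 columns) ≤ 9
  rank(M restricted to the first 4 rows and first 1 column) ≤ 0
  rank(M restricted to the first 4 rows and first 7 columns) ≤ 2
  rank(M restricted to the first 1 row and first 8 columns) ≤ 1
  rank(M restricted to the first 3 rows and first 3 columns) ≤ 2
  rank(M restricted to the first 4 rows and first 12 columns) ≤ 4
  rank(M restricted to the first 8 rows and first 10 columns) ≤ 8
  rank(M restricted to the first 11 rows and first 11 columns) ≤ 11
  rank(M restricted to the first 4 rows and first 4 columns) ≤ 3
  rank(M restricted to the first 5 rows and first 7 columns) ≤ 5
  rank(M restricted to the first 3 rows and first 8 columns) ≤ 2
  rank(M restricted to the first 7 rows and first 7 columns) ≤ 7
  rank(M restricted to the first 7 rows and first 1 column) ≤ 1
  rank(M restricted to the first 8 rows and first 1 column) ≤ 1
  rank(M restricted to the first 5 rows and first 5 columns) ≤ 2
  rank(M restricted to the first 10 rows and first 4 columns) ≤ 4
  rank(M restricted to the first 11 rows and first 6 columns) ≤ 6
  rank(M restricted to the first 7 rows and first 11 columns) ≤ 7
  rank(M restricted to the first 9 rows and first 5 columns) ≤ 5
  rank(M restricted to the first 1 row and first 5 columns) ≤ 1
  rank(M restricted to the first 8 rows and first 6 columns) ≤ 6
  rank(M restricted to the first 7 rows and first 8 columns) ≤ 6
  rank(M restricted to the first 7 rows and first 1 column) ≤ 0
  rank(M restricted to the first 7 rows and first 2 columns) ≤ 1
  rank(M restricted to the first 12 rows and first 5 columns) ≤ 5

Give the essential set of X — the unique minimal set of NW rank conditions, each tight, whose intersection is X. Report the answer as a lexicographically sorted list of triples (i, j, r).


Recovering R(i,j) via the rank-extension bound from the 27 conditions:

  i=1: 0 0 1 1 1 1 1 1 1 1 1 1
  i=2: 0 1 2 2 2 2 2 2 2 2 2 2
  i=3: 0 1 2 2 2 2 2 2 3 3 3 3
  i=4: 0 1 2 2 2 2 2 3 4 4 4 4
  i=5: 0 1 2 2 2 3 3 4 5 5 5 5
  i=6: 0 1 2 3 3 4 4 5 6 6 6 6
  i=7: 0 1 2 3 4 5 5 6 7 7 7 7
  i=8: 1 2 3 4 5 6 6 7 8 8 8 8
  i=9: 1 2 3 4 5 6 7 8 9 9 9 9
  i=10: 1 2 3 4 5 6 7 8 9 9 9 10
  i=11: 1 2 3 4 5 6 7 8 9 10 10 11
  i=12: 1 2 3 4 5 6 7 8 9 10 11 12

hence w(1..12) = (3, 2, 9, 8, 6, 4, 5, 1, 7, 12, 10, 11).

|D(w)|=21, |Ess(w)|=6:

[(1, 2, 0), (3, 8, 2), (4, 7, 2), (5, 5, 2), (7, 1, 0), (10, 11, 9)]


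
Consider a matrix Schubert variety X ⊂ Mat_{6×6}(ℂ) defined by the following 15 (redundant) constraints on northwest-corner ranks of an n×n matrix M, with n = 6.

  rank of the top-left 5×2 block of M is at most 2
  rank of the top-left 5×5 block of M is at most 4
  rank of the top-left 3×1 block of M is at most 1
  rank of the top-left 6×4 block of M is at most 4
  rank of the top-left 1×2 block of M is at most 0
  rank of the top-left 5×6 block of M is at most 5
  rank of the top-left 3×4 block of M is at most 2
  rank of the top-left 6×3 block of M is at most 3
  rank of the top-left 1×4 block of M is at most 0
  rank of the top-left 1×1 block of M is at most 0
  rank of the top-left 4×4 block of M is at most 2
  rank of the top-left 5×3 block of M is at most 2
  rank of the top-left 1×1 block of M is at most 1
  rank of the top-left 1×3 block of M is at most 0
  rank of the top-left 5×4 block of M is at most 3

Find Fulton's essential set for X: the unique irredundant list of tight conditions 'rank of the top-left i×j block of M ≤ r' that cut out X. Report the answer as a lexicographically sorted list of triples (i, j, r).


Recovering R(i,j) via the rank-extension bound from the 15 conditions:

  R[1]: 0  0  0  0  1  1
  R[2]: 1  1  1  1  2  2
  R[3]: 1  2  2  2  3  3
  R[4]: 1  2  2  2  3  4
  R[5]: 1  2  2  3  4  5
  R[6]: 1  2  3  4  5  6

giving w = (5, 1, 2, 6, 4, 3) via Δ²R.

Rothe diagram D(w) (7 cells), 3 SE-corners (essential conditions):

[(1, 4, 0), (4, 4, 2), (5, 3, 2)]


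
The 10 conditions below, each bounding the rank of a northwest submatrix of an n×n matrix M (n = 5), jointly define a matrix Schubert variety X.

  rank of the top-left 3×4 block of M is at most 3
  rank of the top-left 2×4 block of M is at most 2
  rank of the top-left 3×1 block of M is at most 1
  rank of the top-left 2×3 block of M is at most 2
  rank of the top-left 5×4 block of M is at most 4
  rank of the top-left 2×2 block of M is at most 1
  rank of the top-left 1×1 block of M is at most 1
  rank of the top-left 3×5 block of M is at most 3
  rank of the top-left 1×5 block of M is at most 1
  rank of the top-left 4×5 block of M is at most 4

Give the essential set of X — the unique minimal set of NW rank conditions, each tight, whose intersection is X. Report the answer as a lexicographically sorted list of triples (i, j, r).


Rank table r_w(5×5) implied by the 10 constraints:

  1 1 1 1 1
  1 1 2 2 2
  1 2 3 3 3
  1 2 3 4 4
  1 2 3 4 5

second differences of R give the permutation w = (1, 3, 2, 4, 5).

Rothe diagram D(w) (1 cell), 1 SE-corner (essential condition):

[(2, 2, 1)]


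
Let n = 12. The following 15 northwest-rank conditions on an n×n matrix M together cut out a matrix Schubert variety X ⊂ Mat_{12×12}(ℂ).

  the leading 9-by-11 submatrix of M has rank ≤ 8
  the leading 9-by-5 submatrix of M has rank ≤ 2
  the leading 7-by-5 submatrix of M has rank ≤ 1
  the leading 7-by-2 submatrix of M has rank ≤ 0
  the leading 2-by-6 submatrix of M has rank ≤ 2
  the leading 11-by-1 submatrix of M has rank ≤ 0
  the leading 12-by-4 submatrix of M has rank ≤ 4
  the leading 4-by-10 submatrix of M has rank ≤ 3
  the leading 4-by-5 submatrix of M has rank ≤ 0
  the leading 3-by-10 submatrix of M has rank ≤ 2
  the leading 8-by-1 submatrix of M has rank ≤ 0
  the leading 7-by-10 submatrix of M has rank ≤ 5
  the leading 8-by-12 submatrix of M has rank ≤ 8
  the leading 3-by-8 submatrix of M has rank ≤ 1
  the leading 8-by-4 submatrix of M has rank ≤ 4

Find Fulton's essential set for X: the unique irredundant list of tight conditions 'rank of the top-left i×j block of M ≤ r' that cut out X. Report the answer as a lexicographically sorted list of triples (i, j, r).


Rank table r_w(12×12) implied by the 15 constraints:

  R[1]: 0 | 0 | 0 | 0 | 0 | 1 | 1 | 1 | 1 | 1 | 1 | 1
  R[2]: 0 | 0 | 0 | 0 | 0 | 1 | 1 | 1 | 2 | 2 | 2 | 2
  R[3]: 0 | 0 | 0 | 0 | 0 | 1 | 1 | 1 | 2 | 2 | 3 | 3
  R[4]: 0 | 0 | 0 | 0 | 0 | 1 | 2 | 2 | 3 | 3 | 4 | 4
  R[5]: 0 | 0 | 1 | 1 | 1 | 2 | 3 | 3 | 4 | 4 | 5 | 5
  R[6]: 0 | 0 | 1 | 1 | 1 | 2 | 3 | 4 | 5 | 5 | 6 | 6
  R[7]: 0 | 0 | 1 | 1 | 1 | 2 | 3 | 4 | 5 | 5 | 6 | 7
  R[8]: 0 | 1 | 2 | 2 | 2 | 3 | 4 | 5 | 6 | 6 | 7 | 8
  R[9]: 0 | 1 | 2 | 2 | 2 | 3 | 4 | 5 | 6 | 7 | 8 | 9
  R[10]: 0 | 1 | 2 | 3 | 3 | 4 | 5 | 6 | 7 | 8 | 9 | 10
  R[11]: 0 | 1 | 2 | 3 | 4 | 5 | 6 | 7 | 8 | 9 | 10 | 11
  R[12]: 1 | 2 | 3 | 4 | 5 | 6 | 7 | 8 | 9 | 10 | 11 | 12

giving w = (6, 9, 11, 7, 3, 8, 12, 2, 10, 4, 5, 1) via Δ²R.

ℓ(w)=42; the 8 essential cells (i,j,r):

[(3, 8, 1), (3, 10, 2), (4, 5, 0), (7, 2, 0), (7, 5, 1), (7, 10, 5), (9, 5, 2), (11, 1, 0)]


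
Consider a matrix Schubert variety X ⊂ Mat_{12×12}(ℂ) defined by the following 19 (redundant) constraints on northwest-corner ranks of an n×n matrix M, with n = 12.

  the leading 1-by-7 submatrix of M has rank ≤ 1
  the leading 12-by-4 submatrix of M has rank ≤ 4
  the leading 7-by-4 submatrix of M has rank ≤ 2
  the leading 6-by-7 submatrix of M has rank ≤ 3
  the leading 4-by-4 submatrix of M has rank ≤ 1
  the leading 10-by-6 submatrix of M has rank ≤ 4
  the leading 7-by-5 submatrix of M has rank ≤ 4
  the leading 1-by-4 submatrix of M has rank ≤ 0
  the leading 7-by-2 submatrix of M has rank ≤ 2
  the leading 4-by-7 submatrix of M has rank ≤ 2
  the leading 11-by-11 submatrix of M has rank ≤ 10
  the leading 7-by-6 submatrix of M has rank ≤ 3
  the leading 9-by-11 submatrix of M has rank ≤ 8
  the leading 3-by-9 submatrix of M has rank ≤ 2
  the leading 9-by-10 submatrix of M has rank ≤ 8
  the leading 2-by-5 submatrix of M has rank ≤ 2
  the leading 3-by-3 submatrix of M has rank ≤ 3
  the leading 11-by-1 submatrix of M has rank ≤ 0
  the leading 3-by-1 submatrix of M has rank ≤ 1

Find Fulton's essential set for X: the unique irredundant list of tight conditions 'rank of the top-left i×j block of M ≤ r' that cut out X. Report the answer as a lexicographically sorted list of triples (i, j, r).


Rank table r_w(12×12) implied by the 19 constraints:

  i=1: 0 | 0 | 0 | 0 | 1 | 1 | 1 | 1 | 1 | 1 | 1 | 1
  i=2: 0 | 1 | 1 | 1 | 2 | 2 | 2 | 2 | 2 | 2 | 2 | 2
  i=3: 0 | 1 | 1 | 1 | 2 | 2 | 2 | 2 | 2 | 3 | 3 | 3
  i=4: 0 | 1 | 1 | 1 | 2 | 2 | 2 | 3 | 3 | 4 | 4 | 4
  i=5: 0 | 1 | 2 | 2 | 3 | 3 | 3 | 4 | 4 | 5 | 5 | 5
  i=6: 0 | 1 | 2 | 2 | 3 | 3 | 3 | 4 | 5 | 6 | 6 | 6
  i=7: 0 | 1 | 2 | 2 | 3 | 3 | 4 | 5 | 6 | 7 | 7 | 7
  i=8: 0 | 1 | 2 | 3 | 4 | 4 | 5 | 6 | 7 | 8 | 8 | 8
  i=9: 0 | 1 | 2 | 3 | 4 | 4 | 5 | 6 | 7 | 8 | 8 | 9
  i=10: 0 | 1 | 2 | 3 | 4 | 4 | 5 | 6 | 7 | 8 | 9 | 10
  i=11: 0 | 1 | 2 | 3 | 4 | 5 | 6 | 7 | 8 | 9 | 10 | 11
  i=12: 1 | 2 | 3 | 4 | 5 | 6 | 7 | 8 | 9 | 10 | 11 | 12

hence w(1..12) = (5, 2, 10, 8, 3, 9, 7, 4, 12, 11, 6, 1).

Fulton essential set (10 of the 32 Rothe cells):

[(1, 4, 0), (3, 9, 2), (4, 4, 1), (4, 7, 2), (6, 7, 3), (7, 4, 2), (7, 6, 3), (9, 11, 8), (10, 6, 4), (11, 1, 0)]
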